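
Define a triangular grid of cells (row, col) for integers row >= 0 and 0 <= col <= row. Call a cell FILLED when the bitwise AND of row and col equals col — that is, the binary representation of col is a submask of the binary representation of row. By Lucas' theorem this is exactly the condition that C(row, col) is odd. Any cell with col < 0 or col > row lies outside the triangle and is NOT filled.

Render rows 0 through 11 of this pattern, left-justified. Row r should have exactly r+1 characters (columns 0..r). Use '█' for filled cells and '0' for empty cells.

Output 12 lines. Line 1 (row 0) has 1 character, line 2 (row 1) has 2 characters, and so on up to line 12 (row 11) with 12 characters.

r0=0: █
r1=1: ██
r2=10: █0█
r3=11: ████
r4=100: █000█
r5=101: ██00██
r6=110: █0█0█0█
r7=111: ████████
r8=1000: █0000000█
r9=1001: ██000000██
r10=1010: █0█00000█0█
r11=1011: ████0000████

Answer: █
██
█0█
████
█000█
██00██
█0█0█0█
████████
█0000000█
██000000██
█0█00000█0█
████0000████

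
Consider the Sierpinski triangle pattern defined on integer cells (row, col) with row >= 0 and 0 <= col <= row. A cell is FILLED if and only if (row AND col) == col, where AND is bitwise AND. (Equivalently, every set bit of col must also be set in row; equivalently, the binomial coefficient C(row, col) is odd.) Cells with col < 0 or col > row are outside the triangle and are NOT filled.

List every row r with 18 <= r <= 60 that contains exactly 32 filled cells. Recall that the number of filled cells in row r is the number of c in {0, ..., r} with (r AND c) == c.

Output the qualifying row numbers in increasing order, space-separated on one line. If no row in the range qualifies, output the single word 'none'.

Answer: 31 47 55 59

Derivation:
Row r has 2^popcount(r) filled cells, so we need popcount(r) = log2(32) = 5.
Scan r = 18..60 and keep those with exactly 5 one-bits:
r=18=10010 popcount=2 -> skip
r=19=10011 popcount=3 -> skip
r=20=10100 popcount=2 -> skip
r=21=10101 popcount=3 -> skip
r=22=10110 popcount=3 -> skip
r=23=10111 popcount=4 -> skip
r=24=11000 popcount=2 -> skip
r=25=11001 popcount=3 -> skip
r=26=11010 popcount=3 -> skip
r=27=11011 popcount=4 -> skip
r=28=11100 popcount=3 -> skip
r=29=11101 popcount=4 -> skip
r=30=11110 popcount=4 -> skip
r=31=11111 popcount=5 -> KEEP
r=32=100000 popcount=1 -> skip
r=33=100001 popcount=2 -> skip
r=34=100010 popcount=2 -> skip
r=35=100011 popcount=3 -> skip
r=36=100100 popcount=2 -> skip
r=37=100101 popcount=3 -> skip
r=38=100110 popcount=3 -> skip
r=39=100111 popcount=4 -> skip
r=40=101000 popcount=2 -> skip
r=41=101001 popcount=3 -> skip
r=42=101010 popcount=3 -> skip
r=43=101011 popcount=4 -> skip
r=44=101100 popcount=3 -> skip
r=45=101101 popcount=4 -> skip
r=46=101110 popcount=4 -> skip
r=47=101111 popcount=5 -> KEEP
r=48=110000 popcount=2 -> skip
r=49=110001 popcount=3 -> skip
r=50=110010 popcount=3 -> skip
r=51=110011 popcount=4 -> skip
r=52=110100 popcount=3 -> skip
r=53=110101 popcount=4 -> skip
r=54=110110 popcount=4 -> skip
r=55=110111 popcount=5 -> KEEP
r=56=111000 popcount=3 -> skip
r=57=111001 popcount=4 -> skip
r=58=111010 popcount=4 -> skip
r=59=111011 popcount=5 -> KEEP
r=60=111100 popcount=4 -> skip
Kept rows: 31 47 55 59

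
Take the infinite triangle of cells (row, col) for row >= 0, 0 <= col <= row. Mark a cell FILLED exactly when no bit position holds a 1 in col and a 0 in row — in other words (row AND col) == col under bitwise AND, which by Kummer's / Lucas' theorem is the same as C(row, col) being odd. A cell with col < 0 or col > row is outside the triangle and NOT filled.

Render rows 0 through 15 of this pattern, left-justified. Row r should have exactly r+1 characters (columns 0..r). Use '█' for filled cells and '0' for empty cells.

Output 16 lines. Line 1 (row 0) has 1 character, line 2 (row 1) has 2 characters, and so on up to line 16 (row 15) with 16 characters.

Answer: █
██
█0█
████
█000█
██00██
█0█0█0█
████████
█0000000█
██000000██
█0█00000█0█
████0000████
█000█000█000█
██00██00██00██
█0█0█0█0█0█0█0█
████████████████

Derivation:
r0=0: █
r1=1: ██
r2=10: █0█
r3=11: ████
r4=100: █000█
r5=101: ██00██
r6=110: █0█0█0█
r7=111: ████████
r8=1000: █0000000█
r9=1001: ██000000██
r10=1010: █0█00000█0█
r11=1011: ████0000████
r12=1100: █000█000█000█
r13=1101: ██00██00██00██
r14=1110: █0█0█0█0█0█0█0█
r15=1111: ████████████████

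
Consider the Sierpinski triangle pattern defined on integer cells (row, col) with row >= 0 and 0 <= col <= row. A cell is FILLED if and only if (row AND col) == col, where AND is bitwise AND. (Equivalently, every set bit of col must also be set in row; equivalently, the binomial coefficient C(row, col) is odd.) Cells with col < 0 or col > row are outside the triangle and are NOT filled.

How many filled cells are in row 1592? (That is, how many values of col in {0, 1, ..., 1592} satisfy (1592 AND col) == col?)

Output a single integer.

Answer: 32

Derivation:
1592 in binary = 11000111000
popcount(1592) = number of 1-bits in 11000111000 = 5
A col c satisfies (1592 AND c) == c iff every set bit of c is also set in 1592; each of the 5 set bits of 1592 can independently be on or off in c.
count = 2^5 = 32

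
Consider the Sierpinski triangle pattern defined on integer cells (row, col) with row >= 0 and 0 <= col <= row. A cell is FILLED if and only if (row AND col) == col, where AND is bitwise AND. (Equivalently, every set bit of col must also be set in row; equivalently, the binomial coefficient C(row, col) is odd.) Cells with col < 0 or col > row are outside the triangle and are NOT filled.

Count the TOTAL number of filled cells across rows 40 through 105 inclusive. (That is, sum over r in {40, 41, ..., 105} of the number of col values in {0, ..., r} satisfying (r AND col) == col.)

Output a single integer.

r40=101000 pc2: +4 =4
r41=101001 pc3: +8 =12
r42=101010 pc3: +8 =20
r43=101011 pc4: +16 =36
r44=101100 pc3: +8 =44
r45=101101 pc4: +16 =60
r46=101110 pc4: +16 =76
r47=101111 pc5: +32 =108
r48=110000 pc2: +4 =112
r49=110001 pc3: +8 =120
r50=110010 pc3: +8 =128
r51=110011 pc4: +16 =144
r52=110100 pc3: +8 =152
r53=110101 pc4: +16 =168
r54=110110 pc4: +16 =184
r55=110111 pc5: +32 =216
r56=111000 pc3: +8 =224
r57=111001 pc4: +16 =240
r58=111010 pc4: +16 =256
r59=111011 pc5: +32 =288
r60=111100 pc4: +16 =304
r61=111101 pc5: +32 =336
r62=111110 pc5: +32 =368
r63=111111 pc6: +64 =432
r64=1000000 pc1: +2 =434
r65=1000001 pc2: +4 =438
r66=1000010 pc2: +4 =442
r67=1000011 pc3: +8 =450
r68=1000100 pc2: +4 =454
r69=1000101 pc3: +8 =462
r70=1000110 pc3: +8 =470
r71=1000111 pc4: +16 =486
r72=1001000 pc2: +4 =490
r73=1001001 pc3: +8 =498
r74=1001010 pc3: +8 =506
r75=1001011 pc4: +16 =522
r76=1001100 pc3: +8 =530
r77=1001101 pc4: +16 =546
r78=1001110 pc4: +16 =562
r79=1001111 pc5: +32 =594
r80=1010000 pc2: +4 =598
r81=1010001 pc3: +8 =606
r82=1010010 pc3: +8 =614
r83=1010011 pc4: +16 =630
r84=1010100 pc3: +8 =638
r85=1010101 pc4: +16 =654
r86=1010110 pc4: +16 =670
r87=1010111 pc5: +32 =702
r88=1011000 pc3: +8 =710
r89=1011001 pc4: +16 =726
r90=1011010 pc4: +16 =742
r91=1011011 pc5: +32 =774
r92=1011100 pc4: +16 =790
r93=1011101 pc5: +32 =822
r94=1011110 pc5: +32 =854
r95=1011111 pc6: +64 =918
r96=1100000 pc2: +4 =922
r97=1100001 pc3: +8 =930
r98=1100010 pc3: +8 =938
r99=1100011 pc4: +16 =954
r100=1100100 pc3: +8 =962
r101=1100101 pc4: +16 =978
r102=1100110 pc4: +16 =994
r103=1100111 pc5: +32 =1026
r104=1101000 pc3: +8 =1034
r105=1101001 pc4: +16 =1050

Answer: 1050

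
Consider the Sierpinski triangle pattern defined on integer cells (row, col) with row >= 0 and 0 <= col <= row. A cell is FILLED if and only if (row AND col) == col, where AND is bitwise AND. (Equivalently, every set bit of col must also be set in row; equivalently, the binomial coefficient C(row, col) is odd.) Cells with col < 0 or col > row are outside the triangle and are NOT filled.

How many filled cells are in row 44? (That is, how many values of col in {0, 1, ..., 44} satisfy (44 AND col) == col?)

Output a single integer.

Answer: 8

Derivation:
44 in binary = 101100
popcount(44) = number of 1-bits in 101100 = 3
A col c satisfies (44 AND c) == c iff every set bit of c is also set in 44; each of the 3 set bits of 44 can independently be on or off in c.
count = 2^3 = 8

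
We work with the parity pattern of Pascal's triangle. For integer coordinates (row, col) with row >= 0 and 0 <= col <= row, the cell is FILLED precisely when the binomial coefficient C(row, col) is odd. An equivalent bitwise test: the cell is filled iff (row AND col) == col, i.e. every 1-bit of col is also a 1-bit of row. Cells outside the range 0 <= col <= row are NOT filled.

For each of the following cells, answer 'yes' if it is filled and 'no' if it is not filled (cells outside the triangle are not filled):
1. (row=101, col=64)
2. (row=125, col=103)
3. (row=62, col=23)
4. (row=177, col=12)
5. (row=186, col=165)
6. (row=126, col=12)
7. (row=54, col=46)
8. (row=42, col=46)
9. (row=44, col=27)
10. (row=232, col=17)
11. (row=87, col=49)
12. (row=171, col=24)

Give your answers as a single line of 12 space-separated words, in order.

Answer: yes no no no no yes no no no no no no

Derivation:
(101,64): row=0b1100101, col=0b1000000, row AND col = 0b1000000 = 64; 64 == 64 -> filled
(125,103): row=0b1111101, col=0b1100111, row AND col = 0b1100101 = 101; 101 != 103 -> empty
(62,23): row=0b111110, col=0b10111, row AND col = 0b10110 = 22; 22 != 23 -> empty
(177,12): row=0b10110001, col=0b1100, row AND col = 0b0 = 0; 0 != 12 -> empty
(186,165): row=0b10111010, col=0b10100101, row AND col = 0b10100000 = 160; 160 != 165 -> empty
(126,12): row=0b1111110, col=0b1100, row AND col = 0b1100 = 12; 12 == 12 -> filled
(54,46): row=0b110110, col=0b101110, row AND col = 0b100110 = 38; 38 != 46 -> empty
(42,46): col outside [0, 42] -> not filled
(44,27): row=0b101100, col=0b11011, row AND col = 0b1000 = 8; 8 != 27 -> empty
(232,17): row=0b11101000, col=0b10001, row AND col = 0b0 = 0; 0 != 17 -> empty
(87,49): row=0b1010111, col=0b110001, row AND col = 0b10001 = 17; 17 != 49 -> empty
(171,24): row=0b10101011, col=0b11000, row AND col = 0b1000 = 8; 8 != 24 -> empty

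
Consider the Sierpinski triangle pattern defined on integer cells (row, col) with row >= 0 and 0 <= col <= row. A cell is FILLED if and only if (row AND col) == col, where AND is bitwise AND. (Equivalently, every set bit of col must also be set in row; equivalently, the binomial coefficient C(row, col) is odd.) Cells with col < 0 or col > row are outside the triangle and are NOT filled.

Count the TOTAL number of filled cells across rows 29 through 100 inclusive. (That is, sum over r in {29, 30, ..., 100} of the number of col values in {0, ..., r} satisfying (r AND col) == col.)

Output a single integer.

r29=11101 pc4: +16 =16
r30=11110 pc4: +16 =32
r31=11111 pc5: +32 =64
r32=100000 pc1: +2 =66
r33=100001 pc2: +4 =70
r34=100010 pc2: +4 =74
r35=100011 pc3: +8 =82
r36=100100 pc2: +4 =86
r37=100101 pc3: +8 =94
r38=100110 pc3: +8 =102
r39=100111 pc4: +16 =118
r40=101000 pc2: +4 =122
r41=101001 pc3: +8 =130
r42=101010 pc3: +8 =138
r43=101011 pc4: +16 =154
r44=101100 pc3: +8 =162
r45=101101 pc4: +16 =178
r46=101110 pc4: +16 =194
r47=101111 pc5: +32 =226
r48=110000 pc2: +4 =230
r49=110001 pc3: +8 =238
r50=110010 pc3: +8 =246
r51=110011 pc4: +16 =262
r52=110100 pc3: +8 =270
r53=110101 pc4: +16 =286
r54=110110 pc4: +16 =302
r55=110111 pc5: +32 =334
r56=111000 pc3: +8 =342
r57=111001 pc4: +16 =358
r58=111010 pc4: +16 =374
r59=111011 pc5: +32 =406
r60=111100 pc4: +16 =422
r61=111101 pc5: +32 =454
r62=111110 pc5: +32 =486
r63=111111 pc6: +64 =550
r64=1000000 pc1: +2 =552
r65=1000001 pc2: +4 =556
r66=1000010 pc2: +4 =560
r67=1000011 pc3: +8 =568
r68=1000100 pc2: +4 =572
r69=1000101 pc3: +8 =580
r70=1000110 pc3: +8 =588
r71=1000111 pc4: +16 =604
r72=1001000 pc2: +4 =608
r73=1001001 pc3: +8 =616
r74=1001010 pc3: +8 =624
r75=1001011 pc4: +16 =640
r76=1001100 pc3: +8 =648
r77=1001101 pc4: +16 =664
r78=1001110 pc4: +16 =680
r79=1001111 pc5: +32 =712
r80=1010000 pc2: +4 =716
r81=1010001 pc3: +8 =724
r82=1010010 pc3: +8 =732
r83=1010011 pc4: +16 =748
r84=1010100 pc3: +8 =756
r85=1010101 pc4: +16 =772
r86=1010110 pc4: +16 =788
r87=1010111 pc5: +32 =820
r88=1011000 pc3: +8 =828
r89=1011001 pc4: +16 =844
r90=1011010 pc4: +16 =860
r91=1011011 pc5: +32 =892
r92=1011100 pc4: +16 =908
r93=1011101 pc5: +32 =940
r94=1011110 pc5: +32 =972
r95=1011111 pc6: +64 =1036
r96=1100000 pc2: +4 =1040
r97=1100001 pc3: +8 =1048
r98=1100010 pc3: +8 =1056
r99=1100011 pc4: +16 =1072
r100=1100100 pc3: +8 =1080

Answer: 1080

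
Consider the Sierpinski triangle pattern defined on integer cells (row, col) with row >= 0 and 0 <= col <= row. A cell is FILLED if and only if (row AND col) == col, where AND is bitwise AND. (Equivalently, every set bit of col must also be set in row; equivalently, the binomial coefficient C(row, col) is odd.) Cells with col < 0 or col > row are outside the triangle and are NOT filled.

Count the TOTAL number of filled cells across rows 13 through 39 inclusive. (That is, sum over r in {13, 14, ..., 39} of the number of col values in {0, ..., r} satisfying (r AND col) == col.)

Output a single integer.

r13=1101 pc3: +8 =8
r14=1110 pc3: +8 =16
r15=1111 pc4: +16 =32
r16=10000 pc1: +2 =34
r17=10001 pc2: +4 =38
r18=10010 pc2: +4 =42
r19=10011 pc3: +8 =50
r20=10100 pc2: +4 =54
r21=10101 pc3: +8 =62
r22=10110 pc3: +8 =70
r23=10111 pc4: +16 =86
r24=11000 pc2: +4 =90
r25=11001 pc3: +8 =98
r26=11010 pc3: +8 =106
r27=11011 pc4: +16 =122
r28=11100 pc3: +8 =130
r29=11101 pc4: +16 =146
r30=11110 pc4: +16 =162
r31=11111 pc5: +32 =194
r32=100000 pc1: +2 =196
r33=100001 pc2: +4 =200
r34=100010 pc2: +4 =204
r35=100011 pc3: +8 =212
r36=100100 pc2: +4 =216
r37=100101 pc3: +8 =224
r38=100110 pc3: +8 =232
r39=100111 pc4: +16 =248

Answer: 248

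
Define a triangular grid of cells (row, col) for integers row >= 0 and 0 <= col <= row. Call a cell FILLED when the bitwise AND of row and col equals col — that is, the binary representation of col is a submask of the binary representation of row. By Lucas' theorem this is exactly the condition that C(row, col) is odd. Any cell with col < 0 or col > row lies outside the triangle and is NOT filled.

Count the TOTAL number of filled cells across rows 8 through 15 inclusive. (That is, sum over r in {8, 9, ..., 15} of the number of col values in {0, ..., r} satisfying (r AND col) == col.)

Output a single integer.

Answer: 54

Derivation:
r8=1000 pc1: +2 =2
r9=1001 pc2: +4 =6
r10=1010 pc2: +4 =10
r11=1011 pc3: +8 =18
r12=1100 pc2: +4 =22
r13=1101 pc3: +8 =30
r14=1110 pc3: +8 =38
r15=1111 pc4: +16 =54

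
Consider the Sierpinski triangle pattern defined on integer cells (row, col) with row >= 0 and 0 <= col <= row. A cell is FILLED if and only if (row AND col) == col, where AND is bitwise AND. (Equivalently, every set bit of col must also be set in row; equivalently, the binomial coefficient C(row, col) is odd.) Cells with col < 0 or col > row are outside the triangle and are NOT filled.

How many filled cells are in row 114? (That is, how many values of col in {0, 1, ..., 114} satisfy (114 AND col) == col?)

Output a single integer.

Answer: 16

Derivation:
114 in binary = 1110010
popcount(114) = number of 1-bits in 1110010 = 4
A col c satisfies (114 AND c) == c iff every set bit of c is also set in 114; each of the 4 set bits of 114 can independently be on or off in c.
count = 2^4 = 16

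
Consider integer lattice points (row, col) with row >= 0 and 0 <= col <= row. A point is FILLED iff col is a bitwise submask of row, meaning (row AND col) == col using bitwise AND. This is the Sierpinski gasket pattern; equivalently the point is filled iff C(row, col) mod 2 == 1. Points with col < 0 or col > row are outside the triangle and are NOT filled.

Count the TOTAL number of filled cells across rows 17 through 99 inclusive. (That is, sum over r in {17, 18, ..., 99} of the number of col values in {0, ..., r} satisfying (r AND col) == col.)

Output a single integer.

Answer: 1168

Derivation:
r17=10001 pc2: +4 =4
r18=10010 pc2: +4 =8
r19=10011 pc3: +8 =16
r20=10100 pc2: +4 =20
r21=10101 pc3: +8 =28
r22=10110 pc3: +8 =36
r23=10111 pc4: +16 =52
r24=11000 pc2: +4 =56
r25=11001 pc3: +8 =64
r26=11010 pc3: +8 =72
r27=11011 pc4: +16 =88
r28=11100 pc3: +8 =96
r29=11101 pc4: +16 =112
r30=11110 pc4: +16 =128
r31=11111 pc5: +32 =160
r32=100000 pc1: +2 =162
r33=100001 pc2: +4 =166
r34=100010 pc2: +4 =170
r35=100011 pc3: +8 =178
r36=100100 pc2: +4 =182
r37=100101 pc3: +8 =190
r38=100110 pc3: +8 =198
r39=100111 pc4: +16 =214
r40=101000 pc2: +4 =218
r41=101001 pc3: +8 =226
r42=101010 pc3: +8 =234
r43=101011 pc4: +16 =250
r44=101100 pc3: +8 =258
r45=101101 pc4: +16 =274
r46=101110 pc4: +16 =290
r47=101111 pc5: +32 =322
r48=110000 pc2: +4 =326
r49=110001 pc3: +8 =334
r50=110010 pc3: +8 =342
r51=110011 pc4: +16 =358
r52=110100 pc3: +8 =366
r53=110101 pc4: +16 =382
r54=110110 pc4: +16 =398
r55=110111 pc5: +32 =430
r56=111000 pc3: +8 =438
r57=111001 pc4: +16 =454
r58=111010 pc4: +16 =470
r59=111011 pc5: +32 =502
r60=111100 pc4: +16 =518
r61=111101 pc5: +32 =550
r62=111110 pc5: +32 =582
r63=111111 pc6: +64 =646
r64=1000000 pc1: +2 =648
r65=1000001 pc2: +4 =652
r66=1000010 pc2: +4 =656
r67=1000011 pc3: +8 =664
r68=1000100 pc2: +4 =668
r69=1000101 pc3: +8 =676
r70=1000110 pc3: +8 =684
r71=1000111 pc4: +16 =700
r72=1001000 pc2: +4 =704
r73=1001001 pc3: +8 =712
r74=1001010 pc3: +8 =720
r75=1001011 pc4: +16 =736
r76=1001100 pc3: +8 =744
r77=1001101 pc4: +16 =760
r78=1001110 pc4: +16 =776
r79=1001111 pc5: +32 =808
r80=1010000 pc2: +4 =812
r81=1010001 pc3: +8 =820
r82=1010010 pc3: +8 =828
r83=1010011 pc4: +16 =844
r84=1010100 pc3: +8 =852
r85=1010101 pc4: +16 =868
r86=1010110 pc4: +16 =884
r87=1010111 pc5: +32 =916
r88=1011000 pc3: +8 =924
r89=1011001 pc4: +16 =940
r90=1011010 pc4: +16 =956
r91=1011011 pc5: +32 =988
r92=1011100 pc4: +16 =1004
r93=1011101 pc5: +32 =1036
r94=1011110 pc5: +32 =1068
r95=1011111 pc6: +64 =1132
r96=1100000 pc2: +4 =1136
r97=1100001 pc3: +8 =1144
r98=1100010 pc3: +8 =1152
r99=1100011 pc4: +16 =1168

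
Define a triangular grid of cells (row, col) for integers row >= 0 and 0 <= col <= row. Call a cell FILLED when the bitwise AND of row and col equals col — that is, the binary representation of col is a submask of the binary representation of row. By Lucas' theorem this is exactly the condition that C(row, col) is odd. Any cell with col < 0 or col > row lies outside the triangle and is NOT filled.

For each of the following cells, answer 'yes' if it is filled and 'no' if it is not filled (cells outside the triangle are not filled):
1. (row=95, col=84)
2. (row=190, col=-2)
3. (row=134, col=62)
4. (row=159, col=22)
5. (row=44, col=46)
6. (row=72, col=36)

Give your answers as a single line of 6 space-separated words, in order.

Answer: yes no no yes no no

Derivation:
(95,84): row=0b1011111, col=0b1010100, row AND col = 0b1010100 = 84; 84 == 84 -> filled
(190,-2): col outside [0, 190] -> not filled
(134,62): row=0b10000110, col=0b111110, row AND col = 0b110 = 6; 6 != 62 -> empty
(159,22): row=0b10011111, col=0b10110, row AND col = 0b10110 = 22; 22 == 22 -> filled
(44,46): col outside [0, 44] -> not filled
(72,36): row=0b1001000, col=0b100100, row AND col = 0b0 = 0; 0 != 36 -> empty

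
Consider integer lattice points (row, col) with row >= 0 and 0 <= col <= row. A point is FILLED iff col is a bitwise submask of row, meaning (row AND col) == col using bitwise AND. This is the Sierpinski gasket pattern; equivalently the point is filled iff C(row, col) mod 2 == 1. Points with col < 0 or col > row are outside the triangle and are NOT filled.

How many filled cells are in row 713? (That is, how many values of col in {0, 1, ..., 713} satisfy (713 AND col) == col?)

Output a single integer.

Answer: 32

Derivation:
713 in binary = 1011001001
popcount(713) = number of 1-bits in 1011001001 = 5
A col c satisfies (713 AND c) == c iff every set bit of c is also set in 713; each of the 5 set bits of 713 can independently be on or off in c.
count = 2^5 = 32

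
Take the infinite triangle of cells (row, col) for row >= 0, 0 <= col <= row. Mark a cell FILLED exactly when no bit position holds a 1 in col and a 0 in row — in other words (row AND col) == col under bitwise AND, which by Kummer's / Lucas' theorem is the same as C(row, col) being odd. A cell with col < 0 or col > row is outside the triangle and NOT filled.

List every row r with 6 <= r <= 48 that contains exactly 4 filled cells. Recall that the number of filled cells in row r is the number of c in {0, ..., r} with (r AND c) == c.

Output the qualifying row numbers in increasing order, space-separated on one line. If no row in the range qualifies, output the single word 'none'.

Answer: 6 9 10 12 17 18 20 24 33 34 36 40 48

Derivation:
Row r has 2^popcount(r) filled cells, so we need popcount(r) = log2(4) = 2.
Scan r = 6..48 and keep those with exactly 2 one-bits:
r=6=110 popcount=2 -> KEEP
r=7=111 popcount=3 -> skip
r=8=1000 popcount=1 -> skip
r=9=1001 popcount=2 -> KEEP
r=10=1010 popcount=2 -> KEEP
r=11=1011 popcount=3 -> skip
r=12=1100 popcount=2 -> KEEP
r=13=1101 popcount=3 -> skip
r=14=1110 popcount=3 -> skip
r=15=1111 popcount=4 -> skip
r=16=10000 popcount=1 -> skip
r=17=10001 popcount=2 -> KEEP
r=18=10010 popcount=2 -> KEEP
r=19=10011 popcount=3 -> skip
r=20=10100 popcount=2 -> KEEP
r=21=10101 popcount=3 -> skip
r=22=10110 popcount=3 -> skip
r=23=10111 popcount=4 -> skip
r=24=11000 popcount=2 -> KEEP
r=25=11001 popcount=3 -> skip
r=26=11010 popcount=3 -> skip
r=27=11011 popcount=4 -> skip
r=28=11100 popcount=3 -> skip
r=29=11101 popcount=4 -> skip
r=30=11110 popcount=4 -> skip
r=31=11111 popcount=5 -> skip
r=32=100000 popcount=1 -> skip
r=33=100001 popcount=2 -> KEEP
r=34=100010 popcount=2 -> KEEP
r=35=100011 popcount=3 -> skip
r=36=100100 popcount=2 -> KEEP
r=37=100101 popcount=3 -> skip
r=38=100110 popcount=3 -> skip
r=39=100111 popcount=4 -> skip
r=40=101000 popcount=2 -> KEEP
r=41=101001 popcount=3 -> skip
r=42=101010 popcount=3 -> skip
r=43=101011 popcount=4 -> skip
r=44=101100 popcount=3 -> skip
r=45=101101 popcount=4 -> skip
r=46=101110 popcount=4 -> skip
r=47=101111 popcount=5 -> skip
r=48=110000 popcount=2 -> KEEP
Kept rows: 6 9 10 12 17 18 20 24 33 34 36 40 48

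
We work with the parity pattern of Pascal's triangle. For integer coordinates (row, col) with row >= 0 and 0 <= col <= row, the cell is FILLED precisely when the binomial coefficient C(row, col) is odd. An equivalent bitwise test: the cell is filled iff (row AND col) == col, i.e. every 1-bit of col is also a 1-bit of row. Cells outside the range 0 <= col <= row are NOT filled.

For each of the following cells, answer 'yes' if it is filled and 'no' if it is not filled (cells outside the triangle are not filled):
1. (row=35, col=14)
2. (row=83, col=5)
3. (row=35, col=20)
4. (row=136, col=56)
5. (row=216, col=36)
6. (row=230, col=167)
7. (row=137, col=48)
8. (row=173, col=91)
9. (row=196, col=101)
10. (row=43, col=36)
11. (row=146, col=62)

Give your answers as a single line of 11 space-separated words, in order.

(35,14): row=0b100011, col=0b1110, row AND col = 0b10 = 2; 2 != 14 -> empty
(83,5): row=0b1010011, col=0b101, row AND col = 0b1 = 1; 1 != 5 -> empty
(35,20): row=0b100011, col=0b10100, row AND col = 0b0 = 0; 0 != 20 -> empty
(136,56): row=0b10001000, col=0b111000, row AND col = 0b1000 = 8; 8 != 56 -> empty
(216,36): row=0b11011000, col=0b100100, row AND col = 0b0 = 0; 0 != 36 -> empty
(230,167): row=0b11100110, col=0b10100111, row AND col = 0b10100110 = 166; 166 != 167 -> empty
(137,48): row=0b10001001, col=0b110000, row AND col = 0b0 = 0; 0 != 48 -> empty
(173,91): row=0b10101101, col=0b1011011, row AND col = 0b1001 = 9; 9 != 91 -> empty
(196,101): row=0b11000100, col=0b1100101, row AND col = 0b1000100 = 68; 68 != 101 -> empty
(43,36): row=0b101011, col=0b100100, row AND col = 0b100000 = 32; 32 != 36 -> empty
(146,62): row=0b10010010, col=0b111110, row AND col = 0b10010 = 18; 18 != 62 -> empty

Answer: no no no no no no no no no no no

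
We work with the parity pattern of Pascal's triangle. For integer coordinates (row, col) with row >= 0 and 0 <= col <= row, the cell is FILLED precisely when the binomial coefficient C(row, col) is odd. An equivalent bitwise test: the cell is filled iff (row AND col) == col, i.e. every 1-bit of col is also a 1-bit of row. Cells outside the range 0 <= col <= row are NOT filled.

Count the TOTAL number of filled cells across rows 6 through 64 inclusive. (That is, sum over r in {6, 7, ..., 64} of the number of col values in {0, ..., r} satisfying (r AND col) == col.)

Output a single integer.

Answer: 716

Derivation:
r6=110 pc2: +4 =4
r7=111 pc3: +8 =12
r8=1000 pc1: +2 =14
r9=1001 pc2: +4 =18
r10=1010 pc2: +4 =22
r11=1011 pc3: +8 =30
r12=1100 pc2: +4 =34
r13=1101 pc3: +8 =42
r14=1110 pc3: +8 =50
r15=1111 pc4: +16 =66
r16=10000 pc1: +2 =68
r17=10001 pc2: +4 =72
r18=10010 pc2: +4 =76
r19=10011 pc3: +8 =84
r20=10100 pc2: +4 =88
r21=10101 pc3: +8 =96
r22=10110 pc3: +8 =104
r23=10111 pc4: +16 =120
r24=11000 pc2: +4 =124
r25=11001 pc3: +8 =132
r26=11010 pc3: +8 =140
r27=11011 pc4: +16 =156
r28=11100 pc3: +8 =164
r29=11101 pc4: +16 =180
r30=11110 pc4: +16 =196
r31=11111 pc5: +32 =228
r32=100000 pc1: +2 =230
r33=100001 pc2: +4 =234
r34=100010 pc2: +4 =238
r35=100011 pc3: +8 =246
r36=100100 pc2: +4 =250
r37=100101 pc3: +8 =258
r38=100110 pc3: +8 =266
r39=100111 pc4: +16 =282
r40=101000 pc2: +4 =286
r41=101001 pc3: +8 =294
r42=101010 pc3: +8 =302
r43=101011 pc4: +16 =318
r44=101100 pc3: +8 =326
r45=101101 pc4: +16 =342
r46=101110 pc4: +16 =358
r47=101111 pc5: +32 =390
r48=110000 pc2: +4 =394
r49=110001 pc3: +8 =402
r50=110010 pc3: +8 =410
r51=110011 pc4: +16 =426
r52=110100 pc3: +8 =434
r53=110101 pc4: +16 =450
r54=110110 pc4: +16 =466
r55=110111 pc5: +32 =498
r56=111000 pc3: +8 =506
r57=111001 pc4: +16 =522
r58=111010 pc4: +16 =538
r59=111011 pc5: +32 =570
r60=111100 pc4: +16 =586
r61=111101 pc5: +32 =618
r62=111110 pc5: +32 =650
r63=111111 pc6: +64 =714
r64=1000000 pc1: +2 =716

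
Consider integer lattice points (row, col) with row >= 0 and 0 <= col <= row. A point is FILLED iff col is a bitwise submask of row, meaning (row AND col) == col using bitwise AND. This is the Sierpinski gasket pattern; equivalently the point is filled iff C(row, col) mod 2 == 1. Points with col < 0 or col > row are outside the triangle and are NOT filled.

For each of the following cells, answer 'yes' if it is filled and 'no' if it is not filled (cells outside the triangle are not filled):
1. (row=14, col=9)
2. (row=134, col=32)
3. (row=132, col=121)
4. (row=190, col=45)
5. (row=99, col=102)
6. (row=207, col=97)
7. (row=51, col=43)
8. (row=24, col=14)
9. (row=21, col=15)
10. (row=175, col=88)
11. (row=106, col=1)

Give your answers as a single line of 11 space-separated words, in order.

(14,9): row=0b1110, col=0b1001, row AND col = 0b1000 = 8; 8 != 9 -> empty
(134,32): row=0b10000110, col=0b100000, row AND col = 0b0 = 0; 0 != 32 -> empty
(132,121): row=0b10000100, col=0b1111001, row AND col = 0b0 = 0; 0 != 121 -> empty
(190,45): row=0b10111110, col=0b101101, row AND col = 0b101100 = 44; 44 != 45 -> empty
(99,102): col outside [0, 99] -> not filled
(207,97): row=0b11001111, col=0b1100001, row AND col = 0b1000001 = 65; 65 != 97 -> empty
(51,43): row=0b110011, col=0b101011, row AND col = 0b100011 = 35; 35 != 43 -> empty
(24,14): row=0b11000, col=0b1110, row AND col = 0b1000 = 8; 8 != 14 -> empty
(21,15): row=0b10101, col=0b1111, row AND col = 0b101 = 5; 5 != 15 -> empty
(175,88): row=0b10101111, col=0b1011000, row AND col = 0b1000 = 8; 8 != 88 -> empty
(106,1): row=0b1101010, col=0b1, row AND col = 0b0 = 0; 0 != 1 -> empty

Answer: no no no no no no no no no no no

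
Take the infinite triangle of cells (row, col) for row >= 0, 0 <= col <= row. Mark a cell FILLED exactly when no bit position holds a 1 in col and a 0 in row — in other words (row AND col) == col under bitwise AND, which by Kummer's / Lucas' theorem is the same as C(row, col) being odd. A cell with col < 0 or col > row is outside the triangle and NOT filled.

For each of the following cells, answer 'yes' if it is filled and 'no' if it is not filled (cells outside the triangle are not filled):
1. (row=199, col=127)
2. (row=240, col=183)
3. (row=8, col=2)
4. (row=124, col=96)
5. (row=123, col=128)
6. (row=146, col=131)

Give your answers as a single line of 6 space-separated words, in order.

Answer: no no no yes no no

Derivation:
(199,127): row=0b11000111, col=0b1111111, row AND col = 0b1000111 = 71; 71 != 127 -> empty
(240,183): row=0b11110000, col=0b10110111, row AND col = 0b10110000 = 176; 176 != 183 -> empty
(8,2): row=0b1000, col=0b10, row AND col = 0b0 = 0; 0 != 2 -> empty
(124,96): row=0b1111100, col=0b1100000, row AND col = 0b1100000 = 96; 96 == 96 -> filled
(123,128): col outside [0, 123] -> not filled
(146,131): row=0b10010010, col=0b10000011, row AND col = 0b10000010 = 130; 130 != 131 -> empty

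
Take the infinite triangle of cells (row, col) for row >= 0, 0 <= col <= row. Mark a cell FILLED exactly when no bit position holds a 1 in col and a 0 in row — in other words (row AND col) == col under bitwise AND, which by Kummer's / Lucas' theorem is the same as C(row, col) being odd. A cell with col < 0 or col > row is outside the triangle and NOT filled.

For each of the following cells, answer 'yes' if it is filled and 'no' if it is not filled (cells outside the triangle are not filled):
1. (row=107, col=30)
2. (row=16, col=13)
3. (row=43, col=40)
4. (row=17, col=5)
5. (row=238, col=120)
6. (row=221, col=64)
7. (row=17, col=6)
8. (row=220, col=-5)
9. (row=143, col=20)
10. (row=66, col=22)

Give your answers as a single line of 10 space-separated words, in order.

(107,30): row=0b1101011, col=0b11110, row AND col = 0b1010 = 10; 10 != 30 -> empty
(16,13): row=0b10000, col=0b1101, row AND col = 0b0 = 0; 0 != 13 -> empty
(43,40): row=0b101011, col=0b101000, row AND col = 0b101000 = 40; 40 == 40 -> filled
(17,5): row=0b10001, col=0b101, row AND col = 0b1 = 1; 1 != 5 -> empty
(238,120): row=0b11101110, col=0b1111000, row AND col = 0b1101000 = 104; 104 != 120 -> empty
(221,64): row=0b11011101, col=0b1000000, row AND col = 0b1000000 = 64; 64 == 64 -> filled
(17,6): row=0b10001, col=0b110, row AND col = 0b0 = 0; 0 != 6 -> empty
(220,-5): col outside [0, 220] -> not filled
(143,20): row=0b10001111, col=0b10100, row AND col = 0b100 = 4; 4 != 20 -> empty
(66,22): row=0b1000010, col=0b10110, row AND col = 0b10 = 2; 2 != 22 -> empty

Answer: no no yes no no yes no no no no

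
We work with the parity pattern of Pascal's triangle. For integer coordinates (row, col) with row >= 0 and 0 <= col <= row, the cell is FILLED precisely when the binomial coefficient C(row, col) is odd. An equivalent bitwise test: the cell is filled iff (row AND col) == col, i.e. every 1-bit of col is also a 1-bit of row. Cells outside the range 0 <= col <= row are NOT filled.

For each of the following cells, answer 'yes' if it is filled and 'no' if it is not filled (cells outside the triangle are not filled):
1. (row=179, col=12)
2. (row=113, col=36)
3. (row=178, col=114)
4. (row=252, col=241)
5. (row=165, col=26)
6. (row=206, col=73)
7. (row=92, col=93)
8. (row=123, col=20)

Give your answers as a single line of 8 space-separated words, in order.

Answer: no no no no no no no no

Derivation:
(179,12): row=0b10110011, col=0b1100, row AND col = 0b0 = 0; 0 != 12 -> empty
(113,36): row=0b1110001, col=0b100100, row AND col = 0b100000 = 32; 32 != 36 -> empty
(178,114): row=0b10110010, col=0b1110010, row AND col = 0b110010 = 50; 50 != 114 -> empty
(252,241): row=0b11111100, col=0b11110001, row AND col = 0b11110000 = 240; 240 != 241 -> empty
(165,26): row=0b10100101, col=0b11010, row AND col = 0b0 = 0; 0 != 26 -> empty
(206,73): row=0b11001110, col=0b1001001, row AND col = 0b1001000 = 72; 72 != 73 -> empty
(92,93): col outside [0, 92] -> not filled
(123,20): row=0b1111011, col=0b10100, row AND col = 0b10000 = 16; 16 != 20 -> empty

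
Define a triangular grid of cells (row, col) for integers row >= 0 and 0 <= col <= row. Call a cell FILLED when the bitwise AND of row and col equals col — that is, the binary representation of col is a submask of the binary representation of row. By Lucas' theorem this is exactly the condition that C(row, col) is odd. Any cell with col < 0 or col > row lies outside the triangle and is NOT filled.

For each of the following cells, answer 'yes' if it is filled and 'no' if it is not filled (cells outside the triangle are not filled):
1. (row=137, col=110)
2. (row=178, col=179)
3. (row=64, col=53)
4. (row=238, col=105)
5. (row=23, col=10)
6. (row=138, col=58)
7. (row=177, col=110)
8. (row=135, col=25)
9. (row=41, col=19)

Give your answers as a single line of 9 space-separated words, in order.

(137,110): row=0b10001001, col=0b1101110, row AND col = 0b1000 = 8; 8 != 110 -> empty
(178,179): col outside [0, 178] -> not filled
(64,53): row=0b1000000, col=0b110101, row AND col = 0b0 = 0; 0 != 53 -> empty
(238,105): row=0b11101110, col=0b1101001, row AND col = 0b1101000 = 104; 104 != 105 -> empty
(23,10): row=0b10111, col=0b1010, row AND col = 0b10 = 2; 2 != 10 -> empty
(138,58): row=0b10001010, col=0b111010, row AND col = 0b1010 = 10; 10 != 58 -> empty
(177,110): row=0b10110001, col=0b1101110, row AND col = 0b100000 = 32; 32 != 110 -> empty
(135,25): row=0b10000111, col=0b11001, row AND col = 0b1 = 1; 1 != 25 -> empty
(41,19): row=0b101001, col=0b10011, row AND col = 0b1 = 1; 1 != 19 -> empty

Answer: no no no no no no no no no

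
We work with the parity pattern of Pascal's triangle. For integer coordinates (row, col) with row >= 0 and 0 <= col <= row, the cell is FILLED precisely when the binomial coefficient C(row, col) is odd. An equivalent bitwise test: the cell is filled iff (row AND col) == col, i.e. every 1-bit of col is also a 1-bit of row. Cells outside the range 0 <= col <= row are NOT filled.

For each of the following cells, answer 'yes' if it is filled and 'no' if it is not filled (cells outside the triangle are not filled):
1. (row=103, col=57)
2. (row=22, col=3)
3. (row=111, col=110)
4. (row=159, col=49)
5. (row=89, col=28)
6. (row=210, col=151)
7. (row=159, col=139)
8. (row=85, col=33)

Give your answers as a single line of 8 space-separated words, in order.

Answer: no no yes no no no yes no

Derivation:
(103,57): row=0b1100111, col=0b111001, row AND col = 0b100001 = 33; 33 != 57 -> empty
(22,3): row=0b10110, col=0b11, row AND col = 0b10 = 2; 2 != 3 -> empty
(111,110): row=0b1101111, col=0b1101110, row AND col = 0b1101110 = 110; 110 == 110 -> filled
(159,49): row=0b10011111, col=0b110001, row AND col = 0b10001 = 17; 17 != 49 -> empty
(89,28): row=0b1011001, col=0b11100, row AND col = 0b11000 = 24; 24 != 28 -> empty
(210,151): row=0b11010010, col=0b10010111, row AND col = 0b10010010 = 146; 146 != 151 -> empty
(159,139): row=0b10011111, col=0b10001011, row AND col = 0b10001011 = 139; 139 == 139 -> filled
(85,33): row=0b1010101, col=0b100001, row AND col = 0b1 = 1; 1 != 33 -> empty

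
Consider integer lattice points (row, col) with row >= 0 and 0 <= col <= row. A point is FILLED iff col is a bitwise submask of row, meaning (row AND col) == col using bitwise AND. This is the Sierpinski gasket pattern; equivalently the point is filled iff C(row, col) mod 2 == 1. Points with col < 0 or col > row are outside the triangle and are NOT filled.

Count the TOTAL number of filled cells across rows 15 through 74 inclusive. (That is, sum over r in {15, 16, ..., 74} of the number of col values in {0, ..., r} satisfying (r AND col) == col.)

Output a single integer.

Answer: 738

Derivation:
r15=1111 pc4: +16 =16
r16=10000 pc1: +2 =18
r17=10001 pc2: +4 =22
r18=10010 pc2: +4 =26
r19=10011 pc3: +8 =34
r20=10100 pc2: +4 =38
r21=10101 pc3: +8 =46
r22=10110 pc3: +8 =54
r23=10111 pc4: +16 =70
r24=11000 pc2: +4 =74
r25=11001 pc3: +8 =82
r26=11010 pc3: +8 =90
r27=11011 pc4: +16 =106
r28=11100 pc3: +8 =114
r29=11101 pc4: +16 =130
r30=11110 pc4: +16 =146
r31=11111 pc5: +32 =178
r32=100000 pc1: +2 =180
r33=100001 pc2: +4 =184
r34=100010 pc2: +4 =188
r35=100011 pc3: +8 =196
r36=100100 pc2: +4 =200
r37=100101 pc3: +8 =208
r38=100110 pc3: +8 =216
r39=100111 pc4: +16 =232
r40=101000 pc2: +4 =236
r41=101001 pc3: +8 =244
r42=101010 pc3: +8 =252
r43=101011 pc4: +16 =268
r44=101100 pc3: +8 =276
r45=101101 pc4: +16 =292
r46=101110 pc4: +16 =308
r47=101111 pc5: +32 =340
r48=110000 pc2: +4 =344
r49=110001 pc3: +8 =352
r50=110010 pc3: +8 =360
r51=110011 pc4: +16 =376
r52=110100 pc3: +8 =384
r53=110101 pc4: +16 =400
r54=110110 pc4: +16 =416
r55=110111 pc5: +32 =448
r56=111000 pc3: +8 =456
r57=111001 pc4: +16 =472
r58=111010 pc4: +16 =488
r59=111011 pc5: +32 =520
r60=111100 pc4: +16 =536
r61=111101 pc5: +32 =568
r62=111110 pc5: +32 =600
r63=111111 pc6: +64 =664
r64=1000000 pc1: +2 =666
r65=1000001 pc2: +4 =670
r66=1000010 pc2: +4 =674
r67=1000011 pc3: +8 =682
r68=1000100 pc2: +4 =686
r69=1000101 pc3: +8 =694
r70=1000110 pc3: +8 =702
r71=1000111 pc4: +16 =718
r72=1001000 pc2: +4 =722
r73=1001001 pc3: +8 =730
r74=1001010 pc3: +8 =738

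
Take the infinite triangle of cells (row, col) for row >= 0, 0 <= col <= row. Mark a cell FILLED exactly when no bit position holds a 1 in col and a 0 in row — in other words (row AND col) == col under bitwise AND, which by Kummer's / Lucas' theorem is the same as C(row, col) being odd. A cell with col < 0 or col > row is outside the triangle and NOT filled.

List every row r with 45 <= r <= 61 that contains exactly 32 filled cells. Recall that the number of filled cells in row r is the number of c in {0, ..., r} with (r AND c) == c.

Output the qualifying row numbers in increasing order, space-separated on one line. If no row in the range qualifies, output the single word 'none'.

Answer: 47 55 59 61

Derivation:
Row r has 2^popcount(r) filled cells, so we need popcount(r) = log2(32) = 5.
Scan r = 45..61 and keep those with exactly 5 one-bits:
r=45=101101 popcount=4 -> skip
r=46=101110 popcount=4 -> skip
r=47=101111 popcount=5 -> KEEP
r=48=110000 popcount=2 -> skip
r=49=110001 popcount=3 -> skip
r=50=110010 popcount=3 -> skip
r=51=110011 popcount=4 -> skip
r=52=110100 popcount=3 -> skip
r=53=110101 popcount=4 -> skip
r=54=110110 popcount=4 -> skip
r=55=110111 popcount=5 -> KEEP
r=56=111000 popcount=3 -> skip
r=57=111001 popcount=4 -> skip
r=58=111010 popcount=4 -> skip
r=59=111011 popcount=5 -> KEEP
r=60=111100 popcount=4 -> skip
r=61=111101 popcount=5 -> KEEP
Kept rows: 47 55 59 61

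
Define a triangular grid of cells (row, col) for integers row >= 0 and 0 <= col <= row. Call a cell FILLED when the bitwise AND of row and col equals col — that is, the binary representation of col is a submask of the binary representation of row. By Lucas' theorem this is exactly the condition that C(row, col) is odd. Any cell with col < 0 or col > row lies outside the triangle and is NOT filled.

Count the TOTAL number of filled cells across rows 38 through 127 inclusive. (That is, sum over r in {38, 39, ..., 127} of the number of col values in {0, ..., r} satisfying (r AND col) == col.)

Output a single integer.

Answer: 1914

Derivation:
r38=100110 pc3: +8 =8
r39=100111 pc4: +16 =24
r40=101000 pc2: +4 =28
r41=101001 pc3: +8 =36
r42=101010 pc3: +8 =44
r43=101011 pc4: +16 =60
r44=101100 pc3: +8 =68
r45=101101 pc4: +16 =84
r46=101110 pc4: +16 =100
r47=101111 pc5: +32 =132
r48=110000 pc2: +4 =136
r49=110001 pc3: +8 =144
r50=110010 pc3: +8 =152
r51=110011 pc4: +16 =168
r52=110100 pc3: +8 =176
r53=110101 pc4: +16 =192
r54=110110 pc4: +16 =208
r55=110111 pc5: +32 =240
r56=111000 pc3: +8 =248
r57=111001 pc4: +16 =264
r58=111010 pc4: +16 =280
r59=111011 pc5: +32 =312
r60=111100 pc4: +16 =328
r61=111101 pc5: +32 =360
r62=111110 pc5: +32 =392
r63=111111 pc6: +64 =456
r64=1000000 pc1: +2 =458
r65=1000001 pc2: +4 =462
r66=1000010 pc2: +4 =466
r67=1000011 pc3: +8 =474
r68=1000100 pc2: +4 =478
r69=1000101 pc3: +8 =486
r70=1000110 pc3: +8 =494
r71=1000111 pc4: +16 =510
r72=1001000 pc2: +4 =514
r73=1001001 pc3: +8 =522
r74=1001010 pc3: +8 =530
r75=1001011 pc4: +16 =546
r76=1001100 pc3: +8 =554
r77=1001101 pc4: +16 =570
r78=1001110 pc4: +16 =586
r79=1001111 pc5: +32 =618
r80=1010000 pc2: +4 =622
r81=1010001 pc3: +8 =630
r82=1010010 pc3: +8 =638
r83=1010011 pc4: +16 =654
r84=1010100 pc3: +8 =662
r85=1010101 pc4: +16 =678
r86=1010110 pc4: +16 =694
r87=1010111 pc5: +32 =726
r88=1011000 pc3: +8 =734
r89=1011001 pc4: +16 =750
r90=1011010 pc4: +16 =766
r91=1011011 pc5: +32 =798
r92=1011100 pc4: +16 =814
r93=1011101 pc5: +32 =846
r94=1011110 pc5: +32 =878
r95=1011111 pc6: +64 =942
r96=1100000 pc2: +4 =946
r97=1100001 pc3: +8 =954
r98=1100010 pc3: +8 =962
r99=1100011 pc4: +16 =978
r100=1100100 pc3: +8 =986
r101=1100101 pc4: +16 =1002
r102=1100110 pc4: +16 =1018
r103=1100111 pc5: +32 =1050
r104=1101000 pc3: +8 =1058
r105=1101001 pc4: +16 =1074
r106=1101010 pc4: +16 =1090
r107=1101011 pc5: +32 =1122
r108=1101100 pc4: +16 =1138
r109=1101101 pc5: +32 =1170
r110=1101110 pc5: +32 =1202
r111=1101111 pc6: +64 =1266
r112=1110000 pc3: +8 =1274
r113=1110001 pc4: +16 =1290
r114=1110010 pc4: +16 =1306
r115=1110011 pc5: +32 =1338
r116=1110100 pc4: +16 =1354
r117=1110101 pc5: +32 =1386
r118=1110110 pc5: +32 =1418
r119=1110111 pc6: +64 =1482
r120=1111000 pc4: +16 =1498
r121=1111001 pc5: +32 =1530
r122=1111010 pc5: +32 =1562
r123=1111011 pc6: +64 =1626
r124=1111100 pc5: +32 =1658
r125=1111101 pc6: +64 =1722
r126=1111110 pc6: +64 =1786
r127=1111111 pc7: +128 =1914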